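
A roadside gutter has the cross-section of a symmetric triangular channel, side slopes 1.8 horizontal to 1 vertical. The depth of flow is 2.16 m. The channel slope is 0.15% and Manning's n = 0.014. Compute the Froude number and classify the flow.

subcritical

For a triangular section with side slope z = 1.8: A = zy² = 1.8×2.16² = 8.398 m²; P = 2y√(1+z²) = 2×2.16×2.059 = 8.895 m.
Hydraulic radius R = A/P = 8.398/8.895 = 0.9441 m.
V = (1/n) R^(2/3) √S = (1/0.014) × 0.9441^(2/3) × √0.0015 = 2.662 m/s. Hydraulic depth D_h = A/T = 8.398/7.776 = 1.08 m.
Froude number Fr = V/√(g·D_h) = 2.662/√(9.81×1.08) = 0.818, which is less than 1, so the flow is subcritical.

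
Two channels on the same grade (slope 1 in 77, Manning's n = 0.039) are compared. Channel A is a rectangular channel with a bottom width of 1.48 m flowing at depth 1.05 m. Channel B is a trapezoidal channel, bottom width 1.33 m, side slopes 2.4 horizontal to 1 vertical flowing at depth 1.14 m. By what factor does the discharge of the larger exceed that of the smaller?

Channel A: Flow area A = b·y = 1.48 × 1.05 = 1.554 m². Wetted perimeter P = b + 2y = 1.48 + 2×1.05 = 3.58 m. Hydraulic radius R = A/P = 1.554/3.58 = 0.4341 m. Q_A = (1/0.039)·1.554·0.4341^(2/3)·√0.01299 = 2.603 m³/s.
Channel B: With bottom width b = 1.33 m and side slope z = 2.4: A = (b + zy)y = (1.33 + 2.4×1.14)×1.14 = 4.635 m²; P = b + 2y√(1+z²) = 1.33 + 2×1.14×2.6 = 7.258 m. Hydraulic radius R = A/P = 4.635/7.258 = 0.6386 m. Q_B = (1/0.039)·4.635·0.6386^(2/3)·√0.01299 = 10.04 m³/s.
The larger discharge is 10.04 m³/s and the smaller is 2.603 m³/s; the ratio is 3.86.

3.86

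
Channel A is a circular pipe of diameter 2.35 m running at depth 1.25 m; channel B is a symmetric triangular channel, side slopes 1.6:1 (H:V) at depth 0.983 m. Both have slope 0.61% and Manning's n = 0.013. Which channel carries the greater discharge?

Channel A: For a circular section of diameter D = 2.35 m at depth y = 1.25 m, the central angle is θ = 2 arccos(1 − 2y/D) = 3.269 rad. Then A = (D²/8)(θ − sin θ) = 2.345 m² and P = Dθ/2 = 3.841 m. Hydraulic radius R = A/P = 2.345/3.841 = 0.6104 m. Q_A = (1/0.013)·2.345·0.6104^(2/3)·√0.0061 = 10.14 m³/s.
Channel B: For a triangular section with side slope z = 1.6: A = zy² = 1.6×0.983² = 1.546 m²; P = 2y√(1+z²) = 2×0.983×1.887 = 3.709 m. Hydraulic radius R = A/P = 1.546/3.709 = 0.4168 m. Q_B = (1/0.013)·1.546·0.4168^(2/3)·√0.0061 = 5.183 m³/s.
Q_A = 10.14 m³/s vs Q_B = 5.183 m³/s, so channel A carries more.

channel A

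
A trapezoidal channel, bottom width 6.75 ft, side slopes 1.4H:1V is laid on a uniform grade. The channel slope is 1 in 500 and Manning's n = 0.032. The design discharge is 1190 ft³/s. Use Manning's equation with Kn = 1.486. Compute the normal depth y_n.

Manning's equation rearranged: A R^(2/3) = nQ / (1.486·√S) = 0.032 × 1190 / (1.486 × √0.002) = 573.
At y = 10.7 ft: A R^(2/3) = 710.1 — too large.
At y = 9.72 ft: A R^(2/3) = 572.6 — ≈ 573.

y_n = 9.72 ft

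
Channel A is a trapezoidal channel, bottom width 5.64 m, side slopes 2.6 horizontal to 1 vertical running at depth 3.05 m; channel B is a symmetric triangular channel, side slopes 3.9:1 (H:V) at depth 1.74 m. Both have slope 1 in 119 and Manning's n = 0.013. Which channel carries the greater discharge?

channel A

Channel A: With bottom width b = 5.64 m and side slope z = 2.6: A = (b + zy)y = (5.64 + 2.6×3.05)×3.05 = 41.39 m²; P = b + 2y√(1+z²) = 5.64 + 2×3.05×2.786 = 22.63 m. Hydraulic radius R = A/P = 41.39/22.63 = 1.829 m. Q_A = (1/0.013)·41.39·1.829^(2/3)·√0.008403 = 436.4 m³/s.
Channel B: For a triangular section with side slope z = 3.9: A = zy² = 3.9×1.74² = 11.81 m²; P = 2y√(1+z²) = 2×1.74×4.026 = 14.01 m. Hydraulic radius R = A/P = 11.81/14.01 = 0.8427 m. Q_B = (1/0.013)·11.81·0.8427^(2/3)·√0.008403 = 74.29 m³/s.
Q_A = 436.4 m³/s vs Q_B = 74.29 m³/s, so channel A carries more.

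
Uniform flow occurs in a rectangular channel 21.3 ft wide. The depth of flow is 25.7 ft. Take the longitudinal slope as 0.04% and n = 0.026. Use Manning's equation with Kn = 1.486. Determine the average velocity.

V = 4.39 ft/s

Flow area A = b·y = 21.3 × 25.7 = 547.4 ft². Wetted perimeter P = b + 2y = 21.3 + 2×25.7 = 72.7 ft.
Hydraulic radius R = A/P = 547.4/72.7 = 7.53 ft.
From Manning's equation, V = (1.486/n) R^(2/3) S^(1/2) = (1.486/0.026) × 7.53^(2/3) × 0.0004^(1/2) = 4.39 ft/s.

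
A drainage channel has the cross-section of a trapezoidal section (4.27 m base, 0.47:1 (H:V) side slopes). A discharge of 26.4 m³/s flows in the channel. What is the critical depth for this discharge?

y_c = 1.49 m

At critical depth, Q² T / (g A³) = 1, i.e. A³/T = Q²/g = 26.4²/9.81 = 71.05.
Try y = 1.62 m: A³/T = 93.48 — high.
Try y = 1.02 m: A³/T = 21.74 — low.
Try y = 1.49 m: A³/T = 71.63 — close enough.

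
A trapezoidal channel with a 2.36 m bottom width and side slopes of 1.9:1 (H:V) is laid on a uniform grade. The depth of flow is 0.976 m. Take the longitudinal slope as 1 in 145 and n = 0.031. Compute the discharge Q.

With bottom width b = 2.36 m and side slope z = 1.9: A = (b + zy)y = (2.36 + 1.9×0.976)×0.976 = 4.113 m²; P = b + 2y√(1+z²) = 2.36 + 2×0.976×2.147 = 6.551 m.
Hydraulic radius R = A/P = 4.113/6.551 = 0.6279 m.
Manning's equation: Q = (1/n) A R^(2/3) S^(1/2) = (1/0.031) × 4.113 × 0.6279^(2/3) × 0.006897^(1/2) = 8.08 m³/s.

Q = 8.08 m³/s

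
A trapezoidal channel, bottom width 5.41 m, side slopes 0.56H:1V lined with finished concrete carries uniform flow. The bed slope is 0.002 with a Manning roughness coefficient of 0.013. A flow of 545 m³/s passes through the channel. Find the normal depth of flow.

Manning's equation rearranged: A R^(2/3) = nQ / (1·√S) = 0.013 × 545 / (√0.002) = 158.4.
Try y = 6.38 m: A R^(2/3) = 115.5 — short.
Try y = 8.66 m: A R^(2/3) = 205.5 — over.
Try y = 7.56 m: A R^(2/3) = 158.5 — ≈ 158.4.

y_n = 7.56 m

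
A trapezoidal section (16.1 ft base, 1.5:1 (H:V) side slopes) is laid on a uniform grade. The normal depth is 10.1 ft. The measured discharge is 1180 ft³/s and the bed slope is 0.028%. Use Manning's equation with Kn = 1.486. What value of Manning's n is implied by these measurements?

With bottom width b = 16.1 ft and side slope z = 1.5: A = (b + zy)y = (16.1 + 1.5×10.1)×10.1 = 315.6 ft²; P = b + 2y√(1+z²) = 16.1 + 2×10.1×1.803 = 52.52 ft.
Hydraulic radius R = A/P = 315.6/52.52 = 6.01 ft.
Rearranging Manning's equation: n = (1.486/Q) A R^(2/3) S^(1/2) = (1.486/1180) × 315.6 × 6.01^(2/3) × √0.00028 = 0.022.

n = 0.022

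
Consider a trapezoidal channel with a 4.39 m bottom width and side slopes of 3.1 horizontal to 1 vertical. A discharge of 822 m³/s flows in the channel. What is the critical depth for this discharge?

y_c = 6.12 m

At critical depth, Q² T / (g A³) = 1, i.e. A³/T = Q²/g = 822²/9.81 = 68880.
Trying y = 4.52 m: A³/T = 17750 — low.
Trying y = 7.09 m: A³/T = 135200 — high.
Trying y = 6.12 m: A³/T = 69040 — close enough.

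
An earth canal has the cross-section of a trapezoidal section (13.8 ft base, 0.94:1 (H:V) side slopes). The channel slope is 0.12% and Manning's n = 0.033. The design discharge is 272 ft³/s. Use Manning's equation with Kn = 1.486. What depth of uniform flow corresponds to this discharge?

Manning's equation rearranged: A R^(2/3) = nQ / (1.486·√S) = 0.033 × 272 / (1.486 × √0.0012) = 174.4.
Trying y = 5.64 ft: A R^(2/3) = 256.8 — high.
Trying y = 4.53 ft: A R^(2/3) = 174.6 — close enough.

y_n = 4.53 ft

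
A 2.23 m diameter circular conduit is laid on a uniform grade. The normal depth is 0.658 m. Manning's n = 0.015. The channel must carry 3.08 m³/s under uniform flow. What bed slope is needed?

S = 0.00848

For a circular section of diameter D = 2.23 m at depth y = 0.658 m, the central angle is θ = 2 arccos(1 − 2y/D) = 2.297 rad. Then A = (D²/8)(θ − sin θ) = 0.963 m² and P = Dθ/2 = 2.561 m.
Hydraulic radius R = A/P = 0.963/2.561 = 0.376 m.
From Manning's equation, S = [nQ / (1 A R^(2/3))]² = [0.015 × 3.08 / (1 × 0.963 × 0.376^(2/3))]² = 0.00848.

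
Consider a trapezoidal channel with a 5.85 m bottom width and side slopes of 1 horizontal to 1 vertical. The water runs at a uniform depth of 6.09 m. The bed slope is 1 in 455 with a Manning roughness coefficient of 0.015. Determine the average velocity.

V = 6.72 m/s

With bottom width b = 5.85 m and side slope z = 1: A = (b + zy)y = (5.85 + 1×6.09)×6.09 = 72.71 m²; P = b + 2y√(1+z²) = 5.85 + 2×6.09×1.414 = 23.08 m.
Hydraulic radius R = A/P = 72.71/23.08 = 3.151 m.
From Manning's equation, V = (1/n) R^(2/3) S^(1/2) = (1/0.015) × 3.151^(2/3) × 0.002198^(1/2) = 6.72 m/s.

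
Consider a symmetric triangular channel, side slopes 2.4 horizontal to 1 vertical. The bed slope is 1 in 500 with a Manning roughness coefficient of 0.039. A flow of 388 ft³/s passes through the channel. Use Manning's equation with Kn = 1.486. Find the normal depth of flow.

Manning's equation rearranged: A R^(2/3) = nQ / (1.486·√S) = 0.039 × 388 / (1.486 × √0.002) = 227.7.
At y = 4.74 ft: A R^(2/3) = 90.87 — low.
At y = 7.87 ft: A R^(2/3) = 351.2 — high.
At y = 6.69 ft: A R^(2/3) = 227.8 — ≈ 227.7.

y_n = 6.69 ft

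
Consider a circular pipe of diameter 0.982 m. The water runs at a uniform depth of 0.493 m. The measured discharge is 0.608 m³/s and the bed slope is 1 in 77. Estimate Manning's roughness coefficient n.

n = 0.028

For a circular section of diameter D = 0.982 m at depth y = 0.493 m, the central angle is θ = 2 arccos(1 − 2y/D) = 3.15 rad. Then A = (D²/8)(θ − sin θ) = 0.3807 m² and P = Dθ/2 = 1.547 m.
Hydraulic radius R = A/P = 0.3807/1.547 = 0.2461 m.
Rearranging Manning's equation: n = (1/Q) A R^(2/3) S^(1/2) = (1/0.608) × 0.3807 × 0.2461^(2/3) × √0.01299 = 0.028.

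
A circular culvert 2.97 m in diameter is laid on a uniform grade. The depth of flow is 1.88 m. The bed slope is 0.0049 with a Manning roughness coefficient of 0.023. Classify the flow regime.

subcritical

For a circular section of diameter D = 2.97 m at depth y = 1.88 m, the central angle is θ = 2 arccos(1 − 2y/D) = 3.68 rad. Then A = (D²/8)(θ − sin θ) = 4.623 m² and P = Dθ/2 = 5.465 m.
Hydraulic radius R = A/P = 4.623/5.465 = 0.846 m.
V = (1/n) R^(2/3) √S = (1/0.023) × 0.846^(2/3) × √0.0049 = 2.722 m/s. Hydraulic depth D_h = A/T = 4.623/2.863 = 1.615 m.
Froude number Fr = V/√(g·D_h) = 2.722/√(9.81×1.615) = 0.684, which is less than 1, so the flow is subcritical.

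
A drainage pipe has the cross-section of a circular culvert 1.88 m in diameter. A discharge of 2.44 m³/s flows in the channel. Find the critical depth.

y_c = 0.753 m

At critical depth, Q² T / (g A³) = 1, i.e. A³/T = Q²/g = 2.44²/9.81 = 0.6069.
At y = 0.911 m: A³/T = 1.262 — too large.
At y = 0.561 m: A³/T = 0.1953 — too small.
At y = 0.753 m: A³/T = 0.6083 — close enough.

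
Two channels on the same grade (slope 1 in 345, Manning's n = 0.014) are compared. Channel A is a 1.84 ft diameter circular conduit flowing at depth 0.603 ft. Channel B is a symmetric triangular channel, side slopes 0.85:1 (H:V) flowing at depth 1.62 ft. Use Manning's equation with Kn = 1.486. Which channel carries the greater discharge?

channel B

Channel A: For a circular section of diameter D = 1.84 ft at depth y = 0.603 ft, the central angle is θ = 2 arccos(1 − 2y/D) = 2.438 rad. Then A = (D²/8)(θ − sin θ) = 0.758 ft² and P = Dθ/2 = 2.243 ft. Hydraulic radius R = A/P = 0.758/2.243 = 0.3379 ft. Q_A = (1.486/0.014)·0.758·0.3379^(2/3)·√0.002899 = 2.102 ft³/s.
Channel B: For a triangular section with side slope z = 0.85: A = zy² = 0.85×1.62² = 2.231 ft²; P = 2y√(1+z²) = 2×1.62×1.312 = 4.252 ft. Hydraulic radius R = A/P = 2.231/4.252 = 0.5246 ft. Q_B = (1.486/0.014)·2.231·0.5246^(2/3)·√0.002899 = 8.292 ft³/s.
Q_A = 2.102 ft³/s vs Q_B = 8.292 ft³/s, so channel B carries more.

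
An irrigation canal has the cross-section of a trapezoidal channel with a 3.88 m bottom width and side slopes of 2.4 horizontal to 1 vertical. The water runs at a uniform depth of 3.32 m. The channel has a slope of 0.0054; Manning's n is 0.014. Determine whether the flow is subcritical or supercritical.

With bottom width b = 3.88 m and side slope z = 2.4: A = (b + zy)y = (3.88 + 2.4×3.32)×3.32 = 39.34 m²; P = b + 2y√(1+z²) = 3.88 + 2×3.32×2.6 = 21.14 m.
Hydraulic radius R = A/P = 39.34/21.14 = 1.86 m.
V = (1/n) R^(2/3) √S = (1/0.014) × 1.86^(2/3) × √0.0054 = 7.94 m/s. Hydraulic depth D_h = A/T = 39.34/19.82 = 1.985 m.
Froude number Fr = V/√(g·D_h) = 7.94/√(9.81×1.985) = 1.8, which is greater than 1, so the flow is supercritical.

supercritical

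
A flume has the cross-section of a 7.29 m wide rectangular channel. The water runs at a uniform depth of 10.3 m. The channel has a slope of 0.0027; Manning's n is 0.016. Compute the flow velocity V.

V = 6.29 m/s

Flow area A = b·y = 7.29 × 10.3 = 75.09 m². Wetted perimeter P = b + 2y = 7.29 + 2×10.3 = 27.89 m.
Hydraulic radius R = A/P = 75.09/27.89 = 2.692 m.
From Manning's equation, V = (1/n) R^(2/3) S^(1/2) = (1/0.016) × 2.692^(2/3) × 0.0027^(1/2) = 6.29 m/s.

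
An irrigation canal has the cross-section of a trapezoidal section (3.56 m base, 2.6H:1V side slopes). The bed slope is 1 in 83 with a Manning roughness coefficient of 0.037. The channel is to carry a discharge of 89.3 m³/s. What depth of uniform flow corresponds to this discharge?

y_n = 2.43 m

Manning's equation rearranged: A R^(2/3) = nQ / (1·√S) = 0.037 × 89.3 / (√0.01205) = 30.1.
Try y = 2.94 m: A R^(2/3) = 46.03 — over.
Try y = 1.93 m: A R^(2/3) = 18.24 — short.
Try y = 2.43 m: A R^(2/3) = 30.09 — matches.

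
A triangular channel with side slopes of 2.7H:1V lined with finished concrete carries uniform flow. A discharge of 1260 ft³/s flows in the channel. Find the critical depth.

At critical depth, Q² T / (g A³) = 1, i.e. A³/T = Q²/g = 1260²/32.2 = 49300.
At y = 4.73 ft: A³/T = 8630 — low.
At y = 8.04 ft: A³/T = 122500 — high.
At y = 6.7 ft: A³/T = 49210 — close enough.

y_c = 6.7 ft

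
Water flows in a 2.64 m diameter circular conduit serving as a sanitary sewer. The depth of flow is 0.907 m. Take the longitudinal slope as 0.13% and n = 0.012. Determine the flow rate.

For a circular section of diameter D = 2.64 m at depth y = 0.907 m, the central angle is θ = 2 arccos(1 − 2y/D) = 2.505 rad. Then A = (D²/8)(θ − sin θ) = 1.665 m² and P = Dθ/2 = 3.307 m.
Hydraulic radius R = A/P = 1.665/3.307 = 0.5034 m.
Manning's equation: Q = (1/n) A R^(2/3) S^(1/2) = (1/0.012) × 1.665 × 0.5034^(2/3) × 0.0013^(1/2) = 3.17 m³/s.

Q = 3.17 m³/s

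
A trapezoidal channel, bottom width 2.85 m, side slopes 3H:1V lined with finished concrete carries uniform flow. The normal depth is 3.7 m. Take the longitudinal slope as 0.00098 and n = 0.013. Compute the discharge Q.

Q = 195 m³/s

With bottom width b = 2.85 m and side slope z = 3: A = (b + zy)y = (2.85 + 3×3.7)×3.7 = 51.62 m²; P = b + 2y√(1+z²) = 2.85 + 2×3.7×3.162 = 26.25 m.
Hydraulic radius R = A/P = 51.62/26.25 = 1.966 m.
Manning's equation: Q = (1/n) A R^(2/3) S^(1/2) = (1/0.013) × 51.62 × 1.966^(2/3) × 0.00098^(1/2) = 195 m³/s.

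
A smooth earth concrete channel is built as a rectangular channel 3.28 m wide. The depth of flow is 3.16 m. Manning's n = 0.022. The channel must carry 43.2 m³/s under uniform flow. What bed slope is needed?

Flow area A = b·y = 3.28 × 3.16 = 10.36 m². Wetted perimeter P = b + 2y = 3.28 + 2×3.16 = 9.6 m.
Hydraulic radius R = A/P = 10.36/9.6 = 1.08 m.
From Manning's equation, S = [nQ / (1 A R^(2/3))]² = [0.022 × 43.2 / (1 × 10.36 × 1.08^(2/3))]² = 0.00759.

S = 0.00759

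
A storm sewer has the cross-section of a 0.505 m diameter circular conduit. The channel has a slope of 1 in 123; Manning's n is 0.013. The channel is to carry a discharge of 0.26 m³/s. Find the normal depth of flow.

Manning's equation rearranged: A R^(2/3) = nQ / (1·√S) = 0.013 × 0.26 / (√0.00813) = 0.03749.
Trying y = 0.364 m: A R^(2/3) = 0.04381 — too large.
Trying y = 0.271 m: A R^(2/3) = 0.02836 — too small.
Trying y = 0.324 m: A R^(2/3) = 0.03742 — ≈ 0.03749.

y_n = 0.324 m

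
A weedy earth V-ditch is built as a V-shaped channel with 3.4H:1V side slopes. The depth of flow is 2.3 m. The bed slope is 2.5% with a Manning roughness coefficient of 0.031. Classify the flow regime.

For a triangular section with side slope z = 3.4: A = zy² = 3.4×2.3² = 17.99 m²; P = 2y√(1+z²) = 2×2.3×3.544 = 16.3 m.
Hydraulic radius R = A/P = 17.99/16.3 = 1.103 m.
V = (1/n) R^(2/3) √S = (1/0.031) × 1.103^(2/3) × √0.025 = 5.446 m/s. Hydraulic depth D_h = A/T = 17.99/15.64 = 1.15 m.
Froude number Fr = V/√(g·D_h) = 5.446/√(9.81×1.15) = 1.62, which is greater than 1, so the flow is supercritical.

supercritical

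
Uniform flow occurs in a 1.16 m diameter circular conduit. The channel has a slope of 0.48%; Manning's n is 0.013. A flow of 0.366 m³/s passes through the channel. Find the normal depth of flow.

y_n = 0.302 m

Manning's equation rearranged: A R^(2/3) = nQ / (1·√S) = 0.013 × 0.366 / (√0.0048) = 0.06868.
Try y = 0.335 m: A R^(2/3) = 0.08421 — too large.
Try y = 0.24 m: A R^(2/3) = 0.04343 — too small.
Try y = 0.302 m: A R^(2/3) = 0.06872 — ≈ 0.06868.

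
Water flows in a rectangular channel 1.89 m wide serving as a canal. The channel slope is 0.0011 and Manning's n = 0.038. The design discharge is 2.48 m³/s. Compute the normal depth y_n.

y_n = 2.02 m

Manning's equation rearranged: A R^(2/3) = nQ / (1·√S) = 0.038 × 2.48 / (√0.0011) = 2.841.
At y = 2.21 m: A R^(2/3) = 3.173 — over.
At y = 1.43 m: A R^(2/3) = 1.856 — short.
At y = 2.02 m: A R^(2/3) = 2.847 — matches.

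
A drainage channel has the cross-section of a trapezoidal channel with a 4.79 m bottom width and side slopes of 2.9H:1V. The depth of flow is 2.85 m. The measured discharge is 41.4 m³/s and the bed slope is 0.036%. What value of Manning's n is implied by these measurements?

With bottom width b = 4.79 m and side slope z = 2.9: A = (b + zy)y = (4.79 + 2.9×2.85)×2.85 = 37.21 m²; P = b + 2y√(1+z²) = 4.79 + 2×2.85×3.068 = 22.28 m.
Hydraulic radius R = A/P = 37.21/22.28 = 1.67 m.
Rearranging Manning's equation: n = (1/Q) A R^(2/3) S^(1/2) = (1/41.4) × 37.21 × 1.67^(2/3) × √0.00036 = 0.024.

n = 0.024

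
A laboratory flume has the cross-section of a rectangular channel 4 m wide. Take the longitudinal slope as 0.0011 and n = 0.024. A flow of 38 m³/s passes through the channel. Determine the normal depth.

Manning's equation rearranged: A R^(2/3) = nQ / (1·√S) = 0.024 × 38 / (√0.0011) = 27.5.
Trying y = 6.09 m: A R^(2/3) = 32 — high.
Trying y = 3.8 m: A R^(2/3) = 18.2 — low.
Trying y = 5.35 m: A R^(2/3) = 27.49 — matches.

y_n = 5.35 m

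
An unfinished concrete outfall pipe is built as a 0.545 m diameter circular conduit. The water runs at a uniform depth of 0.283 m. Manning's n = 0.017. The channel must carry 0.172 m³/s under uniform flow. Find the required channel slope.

For a circular section of diameter D = 0.545 m at depth y = 0.283 m, the central angle is θ = 2 arccos(1 − 2y/D) = 3.219 rad. Then A = (D²/8)(θ − sin θ) = 0.1224 m² and P = Dθ/2 = 0.8771 m.
Hydraulic radius R = A/P = 0.1224/0.8771 = 0.1395 m.
From Manning's equation, S = [nQ / (1 A R^(2/3))]² = [0.017 × 0.172 / (1 × 0.1224 × 0.1395^(2/3))]² = 0.00789.

S = 0.00789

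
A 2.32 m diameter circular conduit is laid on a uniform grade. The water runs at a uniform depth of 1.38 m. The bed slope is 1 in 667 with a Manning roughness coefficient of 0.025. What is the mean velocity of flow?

V = 1.15 m/s

For a circular section of diameter D = 2.32 m at depth y = 1.38 m, the central angle is θ = 2 arccos(1 − 2y/D) = 3.523 rad. Then A = (D²/8)(θ − sin θ) = 2.621 m² and P = Dθ/2 = 4.087 m.
Hydraulic radius R = A/P = 2.621/4.087 = 0.6413 m.
From Manning's equation, V = (1/n) R^(2/3) S^(1/2) = (1/0.025) × 0.6413^(2/3) × 0.001499^(1/2) = 1.15 m/s.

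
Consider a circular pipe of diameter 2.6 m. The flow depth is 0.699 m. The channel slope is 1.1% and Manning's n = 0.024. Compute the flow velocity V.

For a circular section of diameter D = 2.6 m at depth y = 0.699 m, the central angle is θ = 2 arccos(1 − 2y/D) = 2.18 rad. Then A = (D²/8)(θ − sin θ) = 1.15 m² and P = Dθ/2 = 2.835 m.
Hydraulic radius R = A/P = 1.15/2.835 = 0.4056 m.
From Manning's equation, V = (1/n) R^(2/3) S^(1/2) = (1/0.024) × 0.4056^(2/3) × 0.011^(1/2) = 2.39 m/s.

V = 2.39 m/s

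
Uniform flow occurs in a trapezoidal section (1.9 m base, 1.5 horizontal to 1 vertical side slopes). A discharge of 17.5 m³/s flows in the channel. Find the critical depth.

At critical depth, Q² T / (g A³) = 1, i.e. A³/T = Q²/g = 17.5²/9.81 = 31.22.
Trying y = 1.18 m: A³/T = 14.93 — short.
Trying y = 1.55 m: A³/T = 42.88 — over.
Trying y = 1.43 m: A³/T = 31.27 — ≈ 31.22.

y_c = 1.43 m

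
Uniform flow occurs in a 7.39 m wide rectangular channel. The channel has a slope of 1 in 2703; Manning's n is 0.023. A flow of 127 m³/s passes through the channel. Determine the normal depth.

Manning's equation rearranged: A R^(2/3) = nQ / (1·√S) = 0.023 × 127 / (√0.00037) = 151.9.
Try y = 11.7 m: A R^(2/3) = 172.1 — too large.
Try y = 9.27 m: A R^(2/3) = 130.9 — too small.
Try y = 10.5 m: A R^(2/3) = 151.7 — matches.

y_n = 10.5 m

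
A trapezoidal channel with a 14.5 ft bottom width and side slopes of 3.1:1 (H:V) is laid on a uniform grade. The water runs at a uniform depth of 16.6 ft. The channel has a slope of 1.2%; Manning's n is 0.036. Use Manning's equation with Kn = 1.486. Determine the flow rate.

With bottom width b = 14.5 ft and side slope z = 3.1: A = (b + zy)y = (14.5 + 3.1×16.6)×16.6 = 1095 ft²; P = b + 2y√(1+z²) = 14.5 + 2×16.6×3.257 = 122.6 ft.
Hydraulic radius R = A/P = 1095/122.6 = 8.928 ft.
Manning's equation: Q = (1.486/n) A R^(2/3) S^(1/2) = (1.486/0.036) × 1095 × 8.928^(2/3) × 0.012^(1/2) = 21300 ft³/s.

Q = 21300 ft³/s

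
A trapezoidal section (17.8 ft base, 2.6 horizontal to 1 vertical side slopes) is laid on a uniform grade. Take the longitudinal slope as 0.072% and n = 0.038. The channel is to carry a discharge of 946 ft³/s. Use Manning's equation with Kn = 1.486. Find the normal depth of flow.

y_n = 8.02 ft

Manning's equation rearranged: A R^(2/3) = nQ / (1.486·√S) = 0.038 × 946 / (1.486 × √0.00072) = 901.5.
At y = 6.64 ft: A R^(2/3) = 610.8 — short.
At y = 9.76 ft: A R^(2/3) = 1366 — over.
At y = 8.02 ft: A R^(2/3) = 901.7 — close enough.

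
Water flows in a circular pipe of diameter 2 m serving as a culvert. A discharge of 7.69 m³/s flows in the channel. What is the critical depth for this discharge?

y_c = 1.34 m

At critical depth, Q² T / (g A³) = 1, i.e. A³/T = Q²/g = 7.69²/9.81 = 6.028.
At y = 1.13 m: A³/T = 3.091 — low.
At y = 1.58 m: A³/T = 11.58 — high.
At y = 1.34 m: A³/T = 5.955 — close enough.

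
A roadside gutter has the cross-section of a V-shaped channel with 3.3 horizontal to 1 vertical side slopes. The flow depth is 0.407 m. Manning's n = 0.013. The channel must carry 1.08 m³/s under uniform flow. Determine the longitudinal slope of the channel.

For a triangular section with side slope z = 3.3: A = zy² = 3.3×0.407² = 0.5466 m²; P = 2y√(1+z²) = 2×0.407×3.448 = 2.807 m.
Hydraulic radius R = A/P = 0.5466/2.807 = 0.1948 m.
From Manning's equation, S = [nQ / (1 A R^(2/3))]² = [0.013 × 1.08 / (1 × 0.5466 × 0.1948^(2/3))]² = 0.00584.

S = 0.00584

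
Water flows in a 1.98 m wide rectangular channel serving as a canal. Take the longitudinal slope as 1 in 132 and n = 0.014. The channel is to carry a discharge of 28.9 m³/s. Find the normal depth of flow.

y_n = 2.88 m

Manning's equation rearranged: A R^(2/3) = nQ / (1·√S) = 0.014 × 28.9 / (√0.007576) = 4.649.
Try y = 2.32 m: A R^(2/3) = 3.6 — too small.
Try y = 2.88 m: A R^(2/3) = 4.652 — ≈ 4.649.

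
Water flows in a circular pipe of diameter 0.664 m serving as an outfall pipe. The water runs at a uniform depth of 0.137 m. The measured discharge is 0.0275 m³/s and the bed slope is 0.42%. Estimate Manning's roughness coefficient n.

For a circular section of diameter D = 0.664 m at depth y = 0.137 m, the central angle is θ = 2 arccos(1 − 2y/D) = 1.886 rad. Then A = (D²/8)(θ − sin θ) = 0.05155 m² and P = Dθ/2 = 0.6262 m.
Hydraulic radius R = A/P = 0.05155/0.6262 = 0.08232 m.
Rearranging Manning's equation: n = (1/Q) A R^(2/3) S^(1/2) = (1/0.0275) × 0.05155 × 0.08232^(2/3) × √0.0042 = 0.023.

n = 0.023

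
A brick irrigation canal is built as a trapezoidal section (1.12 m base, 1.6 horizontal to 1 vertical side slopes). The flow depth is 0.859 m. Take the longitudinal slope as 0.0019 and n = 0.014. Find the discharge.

Q = 4.15 m³/s

With bottom width b = 1.12 m and side slope z = 1.6: A = (b + zy)y = (1.12 + 1.6×0.859)×0.859 = 2.143 m²; P = b + 2y√(1+z²) = 1.12 + 2×0.859×1.887 = 4.362 m.
Hydraulic radius R = A/P = 2.143/4.362 = 0.4913 m.
Manning's equation: Q = (1/n) A R^(2/3) S^(1/2) = (1/0.014) × 2.143 × 0.4913^(2/3) × 0.0019^(1/2) = 4.15 m³/s.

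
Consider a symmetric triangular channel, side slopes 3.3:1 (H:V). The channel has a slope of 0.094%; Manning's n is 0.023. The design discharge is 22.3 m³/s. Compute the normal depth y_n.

Manning's equation rearranged: A R^(2/3) = nQ / (1·√S) = 0.023 × 22.3 / (√0.00094) = 16.73.
Trying y = 2.78 m: A R^(2/3) = 30.85 — high.
Trying y = 2.21 m: A R^(2/3) = 16.73 — matches.

y_n = 2.21 m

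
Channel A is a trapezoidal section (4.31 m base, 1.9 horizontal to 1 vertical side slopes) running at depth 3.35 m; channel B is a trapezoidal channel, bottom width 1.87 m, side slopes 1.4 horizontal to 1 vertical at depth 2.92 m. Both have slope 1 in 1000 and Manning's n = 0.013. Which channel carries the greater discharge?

channel A

Channel A: With bottom width b = 4.31 m and side slope z = 1.9: A = (b + zy)y = (4.31 + 1.9×3.35)×3.35 = 35.76 m²; P = b + 2y√(1+z²) = 4.31 + 2×3.35×2.147 = 18.7 m. Hydraulic radius R = A/P = 35.76/18.7 = 1.913 m. Q_A = (1/0.013)·35.76·1.913^(2/3)·√0.001 = 134 m³/s.
Channel B: With bottom width b = 1.87 m and side slope z = 1.4: A = (b + zy)y = (1.87 + 1.4×2.92)×2.92 = 17.4 m²; P = b + 2y√(1+z²) = 1.87 + 2×2.92×1.72 = 11.92 m. Hydraulic radius R = A/P = 17.4/11.92 = 1.46 m. Q_B = (1/0.013)·17.4·1.46^(2/3)·√0.001 = 54.46 m³/s.
Q_A = 134 m³/s vs Q_B = 54.46 m³/s, so channel A carries more.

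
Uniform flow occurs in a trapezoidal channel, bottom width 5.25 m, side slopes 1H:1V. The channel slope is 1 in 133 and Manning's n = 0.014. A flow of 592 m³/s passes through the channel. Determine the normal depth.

Manning's equation rearranged: A R^(2/3) = nQ / (1·√S) = 0.014 × 592 / (√0.007519) = 95.58.
Trying y = 5.76 m: A R^(2/3) = 130.3 — too large.
Trying y = 4.13 m: A R^(2/3) = 67.27 — too small.
Trying y = 4.94 m: A R^(2/3) = 95.64 — matches.

y_n = 4.94 m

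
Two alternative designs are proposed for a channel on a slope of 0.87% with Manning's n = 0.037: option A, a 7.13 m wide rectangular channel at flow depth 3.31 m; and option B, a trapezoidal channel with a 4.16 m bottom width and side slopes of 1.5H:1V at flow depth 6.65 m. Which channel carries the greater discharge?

Channel A: Flow area A = b·y = 7.13 × 3.31 = 23.6 m². Wetted perimeter P = b + 2y = 7.13 + 2×3.31 = 13.75 m. Hydraulic radius R = A/P = 23.6/13.75 = 1.716 m. Q_A = (1/0.037)·23.6·1.716^(2/3)·√0.0087 = 85.29 m³/s.
Channel B: With bottom width b = 4.16 m and side slope z = 1.5: A = (b + zy)y = (4.16 + 1.5×6.65)×6.65 = 94 m²; P = b + 2y√(1+z²) = 4.16 + 2×6.65×1.803 = 28.14 m. Hydraulic radius R = A/P = 94/28.14 = 3.341 m. Q_B = (1/0.037)·94·3.341^(2/3)·√0.0087 = 529.5 m³/s.
Q_A = 85.29 m³/s vs Q_B = 529.5 m³/s, so channel B carries more.

channel B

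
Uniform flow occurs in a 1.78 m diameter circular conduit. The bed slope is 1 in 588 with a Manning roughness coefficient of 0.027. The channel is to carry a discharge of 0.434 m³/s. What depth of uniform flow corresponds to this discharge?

Manning's equation rearranged: A R^(2/3) = nQ / (1·√S) = 0.027 × 0.434 / (√0.001701) = 0.2841.
Try y = 0.683 m: A R^(2/3) = 0.4528 — over.
Try y = 0.4 m: A R^(2/3) = 0.1606 — short.
Try y = 0.534 m: A R^(2/3) = 0.284 — ≈ 0.2841.

y_n = 0.534 m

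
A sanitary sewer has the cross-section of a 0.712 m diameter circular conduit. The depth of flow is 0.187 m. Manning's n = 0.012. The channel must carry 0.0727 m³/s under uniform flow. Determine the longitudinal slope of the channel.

S = 0.0021

For a circular section of diameter D = 0.712 m at depth y = 0.187 m, the central angle is θ = 2 arccos(1 − 2y/D) = 2.152 rad. Then A = (D²/8)(θ − sin θ) = 0.08343 m² and P = Dθ/2 = 0.7662 m.
Hydraulic radius R = A/P = 0.08343/0.7662 = 0.1089 m.
From Manning's equation, S = [nQ / (1 A R^(2/3))]² = [0.012 × 0.0727 / (1 × 0.08343 × 0.1089^(2/3))]² = 0.0021.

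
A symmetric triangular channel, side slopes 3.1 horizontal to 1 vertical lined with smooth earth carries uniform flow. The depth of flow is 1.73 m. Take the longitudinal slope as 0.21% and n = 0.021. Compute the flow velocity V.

V = 1.92 m/s

For a triangular section with side slope z = 3.1: A = zy² = 3.1×1.73² = 9.278 m²; P = 2y√(1+z²) = 2×1.73×3.257 = 11.27 m.
Hydraulic radius R = A/P = 9.278/11.27 = 0.8232 m.
From Manning's equation, V = (1/n) R^(2/3) S^(1/2) = (1/0.021) × 0.8232^(2/3) × 0.0021^(1/2) = 1.92 m/s.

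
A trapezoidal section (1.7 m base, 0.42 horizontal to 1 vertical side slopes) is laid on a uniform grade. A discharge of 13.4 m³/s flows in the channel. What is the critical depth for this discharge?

At critical depth, Q² T / (g A³) = 1, i.e. A³/T = Q²/g = 13.4²/9.81 = 18.3.
Trying y = 1.34 m: A³/T = 9.866 — too small.
Trying y = 1.61 m: A³/T = 18.34 — close enough.

y_c = 1.61 m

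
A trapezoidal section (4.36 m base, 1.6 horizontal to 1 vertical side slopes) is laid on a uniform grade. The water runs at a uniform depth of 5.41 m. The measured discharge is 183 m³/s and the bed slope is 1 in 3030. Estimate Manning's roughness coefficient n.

With bottom width b = 4.36 m and side slope z = 1.6: A = (b + zy)y = (4.36 + 1.6×5.41)×5.41 = 70.42 m²; P = b + 2y√(1+z²) = 4.36 + 2×5.41×1.887 = 24.78 m.
Hydraulic radius R = A/P = 70.42/24.78 = 2.842 m.
Rearranging Manning's equation: n = (1/Q) A R^(2/3) S^(1/2) = (1/183) × 70.42 × 2.842^(2/3) × √0.00033 = 0.014.

n = 0.014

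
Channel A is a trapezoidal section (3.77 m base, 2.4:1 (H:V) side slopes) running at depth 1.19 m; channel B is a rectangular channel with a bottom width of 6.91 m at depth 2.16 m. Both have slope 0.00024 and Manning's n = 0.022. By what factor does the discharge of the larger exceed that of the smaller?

2.67

Channel A: With bottom width b = 3.77 m and side slope z = 2.4: A = (b + zy)y = (3.77 + 2.4×1.19)×1.19 = 7.885 m²; P = b + 2y√(1+z²) = 3.77 + 2×1.19×2.6 = 9.958 m. Hydraulic radius R = A/P = 7.885/9.958 = 0.7918 m. Q_A = (1/0.022)·7.885·0.7918^(2/3)·√0.00024 = 4.752 m³/s.
Channel B: Flow area A = b·y = 6.91 × 2.16 = 14.93 m². Wetted perimeter P = b + 2y = 6.91 + 2×2.16 = 11.23 m. Hydraulic radius R = A/P = 14.93/11.23 = 1.329 m. Q_B = (1/0.022)·14.93·1.329^(2/3)·√0.00024 = 12.71 m³/s.
The larger discharge is 12.71 m³/s and the smaller is 4.752 m³/s; the ratio is 2.67.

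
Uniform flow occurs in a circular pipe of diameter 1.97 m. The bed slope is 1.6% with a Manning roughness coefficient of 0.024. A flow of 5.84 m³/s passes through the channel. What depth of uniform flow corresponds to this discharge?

Manning's equation rearranged: A R^(2/3) = nQ / (1·√S) = 0.024 × 5.84 / (√0.016) = 1.108.
At y = 1.29 m: A R^(2/3) = 1.453 — over.
At y = 0.785 m: A R^(2/3) = 0.6361 — short.
At y = 1.08 m: A R^(2/3) = 1.108 — ≈ 1.108.

y_n = 1.08 m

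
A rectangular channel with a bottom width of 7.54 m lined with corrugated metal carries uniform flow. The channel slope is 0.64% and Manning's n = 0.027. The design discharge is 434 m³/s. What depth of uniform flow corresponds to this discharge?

Manning's equation rearranged: A R^(2/3) = nQ / (1·√S) = 0.027 × 434 / (√0.0064) = 146.5.
Try y = 7.08 m: A R^(2/3) = 97.28 — low.
Try y = 12.6 m: A R^(2/3) = 193.3 — high.
Try y = 9.94 m: A R^(2/3) = 146.5 — ≈ 146.5.

y_n = 9.94 m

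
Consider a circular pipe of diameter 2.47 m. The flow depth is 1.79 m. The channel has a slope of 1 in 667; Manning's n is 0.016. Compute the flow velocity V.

For a circular section of diameter D = 2.47 m at depth y = 1.79 m, the central angle is θ = 2 arccos(1 − 2y/D) = 4.074 rad. Then A = (D²/8)(θ − sin θ) = 3.719 m² and P = Dθ/2 = 5.031 m.
Hydraulic radius R = A/P = 3.719/5.031 = 0.7392 m.
From Manning's equation, V = (1/n) R^(2/3) S^(1/2) = (1/0.016) × 0.7392^(2/3) × 0.001499^(1/2) = 1.98 m/s.

V = 1.98 m/s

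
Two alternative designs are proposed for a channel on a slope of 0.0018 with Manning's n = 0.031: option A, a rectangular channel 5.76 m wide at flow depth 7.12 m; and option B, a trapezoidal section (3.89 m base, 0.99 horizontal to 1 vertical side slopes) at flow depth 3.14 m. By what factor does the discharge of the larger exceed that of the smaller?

Channel A: Flow area A = b·y = 5.76 × 7.12 = 41.01 m². Wetted perimeter P = b + 2y = 5.76 + 2×7.12 = 20 m. Hydraulic radius R = A/P = 41.01/20 = 2.051 m. Q_A = (1/0.031)·41.01·2.051^(2/3)·√0.0018 = 90.59 m³/s.
Channel B: With bottom width b = 3.89 m and side slope z = 0.99: A = (b + zy)y = (3.89 + 0.99×3.14)×3.14 = 21.98 m²; P = b + 2y√(1+z²) = 3.89 + 2×3.14×1.407 = 12.73 m. Hydraulic radius R = A/P = 21.98/12.73 = 1.727 m. Q_B = (1/0.031)·21.98·1.727^(2/3)·√0.0018 = 43.29 m³/s.
The larger discharge is 90.59 m³/s and the smaller is 43.29 m³/s; the ratio is 2.09.

2.09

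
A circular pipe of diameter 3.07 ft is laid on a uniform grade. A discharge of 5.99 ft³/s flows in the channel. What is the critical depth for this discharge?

y_c = 0.763 ft

At critical depth, Q² T / (g A³) = 1, i.e. A³/T = Q²/g = 5.99²/32.2 = 1.114.
At y = 0.598 ft: A³/T = 0.4298 — too small.
At y = 0.947 ft: A³/T = 2.579 — too large.
At y = 0.763 ft: A³/T = 1.114 — matches.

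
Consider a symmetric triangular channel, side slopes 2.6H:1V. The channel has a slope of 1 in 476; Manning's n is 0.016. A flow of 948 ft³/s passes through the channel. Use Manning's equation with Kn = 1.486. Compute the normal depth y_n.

y_n = 6.42 ft

Manning's equation rearranged: A R^(2/3) = nQ / (1.486·√S) = 0.016 × 948 / (1.486 × √0.002101) = 222.7.
At y = 7.69 ft: A R^(2/3) = 360.4 — over.
At y = 4.78 ft: A R^(2/3) = 101.4 — short.
At y = 6.42 ft: A R^(2/3) = 222.7 — ≈ 222.7.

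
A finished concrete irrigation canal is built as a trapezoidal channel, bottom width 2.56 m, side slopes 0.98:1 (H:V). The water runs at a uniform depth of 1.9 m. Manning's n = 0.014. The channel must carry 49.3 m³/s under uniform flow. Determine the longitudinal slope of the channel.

S = 0.0062

With bottom width b = 2.56 m and side slope z = 0.98: A = (b + zy)y = (2.56 + 0.98×1.9)×1.9 = 8.402 m²; P = b + 2y√(1+z²) = 2.56 + 2×1.9×1.4 = 7.881 m.
Hydraulic radius R = A/P = 8.402/7.881 = 1.066 m.
From Manning's equation, S = [nQ / (1 A R^(2/3))]² = [0.014 × 49.3 / (1 × 8.402 × 1.066^(2/3))]² = 0.0062.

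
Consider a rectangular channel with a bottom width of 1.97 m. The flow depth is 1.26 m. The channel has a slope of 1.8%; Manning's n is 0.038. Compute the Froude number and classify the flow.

subcritical

Flow area A = b·y = 1.97 × 1.26 = 2.482 m². Wetted perimeter P = b + 2y = 1.97 + 2×1.26 = 4.49 m.
Hydraulic radius R = A/P = 2.482/4.49 = 0.5528 m.
V = (1/n) R^(2/3) √S = (1/0.038) × 0.5528^(2/3) × √0.018 = 2.378 m/s. Hydraulic depth D_h = A/T = 2.482/1.97 = 1.26 m.
Froude number Fr = V/√(g·D_h) = 2.378/√(9.81×1.26) = 0.676, which is less than 1, so the flow is subcritical.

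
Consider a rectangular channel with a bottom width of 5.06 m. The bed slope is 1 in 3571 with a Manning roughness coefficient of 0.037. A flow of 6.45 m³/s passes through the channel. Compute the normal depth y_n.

y_n = 2.44 m

Manning's equation rearranged: A R^(2/3) = nQ / (1·√S) = 0.037 × 6.45 / (√0.00028) = 14.26.
Trying y = 3.08 m: A R^(2/3) = 19.4 — over.
Trying y = 2.13 m: A R^(2/3) = 11.87 — short.
Trying y = 2.44 m: A R^(2/3) = 14.27 — close enough.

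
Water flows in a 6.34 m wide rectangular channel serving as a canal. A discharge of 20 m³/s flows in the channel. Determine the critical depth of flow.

y_c = 1 m

For a rectangular channel, critical depth y_c = (q²/g)^(1/3) where q = Q/b = 20/6.34 = 3.155 m²/s.
So y_c = (3.155²/9.81)^(1/3) = 1 m.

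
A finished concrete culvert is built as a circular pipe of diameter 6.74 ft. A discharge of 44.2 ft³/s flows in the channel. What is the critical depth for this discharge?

y_c = 1.7 ft

At critical depth, Q² T / (g A³) = 1, i.e. A³/T = Q²/g = 44.2²/32.2 = 60.67.
At y = 1.2 ft: A³/T = 15.41 — low.
At y = 2.01 ft: A³/T = 115.4 — high.
At y = 1.7 ft: A³/T = 60.18 — ≈ 60.67.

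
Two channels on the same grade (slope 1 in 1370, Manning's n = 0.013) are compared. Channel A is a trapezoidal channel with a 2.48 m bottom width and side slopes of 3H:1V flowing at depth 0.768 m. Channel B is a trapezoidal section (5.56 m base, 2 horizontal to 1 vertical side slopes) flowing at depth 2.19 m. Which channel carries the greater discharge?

channel B

Channel A: With bottom width b = 2.48 m and side slope z = 3: A = (b + zy)y = (2.48 + 3×0.768)×0.768 = 3.674 m²; P = b + 2y√(1+z²) = 2.48 + 2×0.768×3.162 = 7.337 m. Hydraulic radius R = A/P = 3.674/7.337 = 0.5007 m. Q_A = (1/0.013)·3.674·0.5007^(2/3)·√0.0007299 = 4.815 m³/s.
Channel B: With bottom width b = 5.56 m and side slope z = 2: A = (b + zy)y = (5.56 + 2×2.19)×2.19 = 21.77 m²; P = b + 2y√(1+z²) = 5.56 + 2×2.19×2.236 = 15.35 m. Hydraulic radius R = A/P = 21.77/15.35 = 1.418 m. Q_B = (1/0.013)·21.77·1.418^(2/3)·√0.0007299 = 57.1 m³/s.
Q_A = 4.815 m³/s vs Q_B = 57.1 m³/s, so channel B carries more.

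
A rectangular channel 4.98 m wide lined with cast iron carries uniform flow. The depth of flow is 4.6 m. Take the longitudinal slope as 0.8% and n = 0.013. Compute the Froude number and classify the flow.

Flow area A = b·y = 4.98 × 4.6 = 22.91 m². Wetted perimeter P = b + 2y = 4.98 + 2×4.6 = 14.18 m.
Hydraulic radius R = A/P = 22.91/14.18 = 1.616 m.
V = (1/n) R^(2/3) √S = (1/0.013) × 1.616^(2/3) × √0.008 = 9.473 m/s. Hydraulic depth D_h = A/T = 22.91/4.98 = 4.6 m.
Froude number Fr = V/√(g·D_h) = 9.473/√(9.81×4.6) = 1.41, which is greater than 1, so the flow is supercritical.

supercritical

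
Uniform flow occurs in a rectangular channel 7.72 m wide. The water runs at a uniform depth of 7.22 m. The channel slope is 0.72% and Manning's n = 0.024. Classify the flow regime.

Flow area A = b·y = 7.72 × 7.22 = 55.74 m². Wetted perimeter P = b + 2y = 7.72 + 2×7.22 = 22.16 m.
Hydraulic radius R = A/P = 55.74/22.16 = 2.515 m.
V = (1/n) R^(2/3) √S = (1/0.024) × 2.515^(2/3) × √0.0072 = 6.539 m/s. Hydraulic depth D_h = A/T = 55.74/7.72 = 7.22 m.
Froude number Fr = V/√(g·D_h) = 6.539/√(9.81×7.22) = 0.777, which is less than 1, so the flow is subcritical.

subcritical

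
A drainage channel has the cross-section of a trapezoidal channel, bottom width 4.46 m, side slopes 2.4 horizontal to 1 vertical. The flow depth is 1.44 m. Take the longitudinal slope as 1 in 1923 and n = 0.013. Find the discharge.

Q = 19.4 m³/s

With bottom width b = 4.46 m and side slope z = 2.4: A = (b + zy)y = (4.46 + 2.4×1.44)×1.44 = 11.4 m²; P = b + 2y√(1+z²) = 4.46 + 2×1.44×2.6 = 11.95 m.
Hydraulic radius R = A/P = 11.4/11.95 = 0.9541 m.
Manning's equation: Q = (1/n) A R^(2/3) S^(1/2) = (1/0.013) × 11.4 × 0.9541^(2/3) × 0.00052^(1/2) = 19.4 m³/s.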